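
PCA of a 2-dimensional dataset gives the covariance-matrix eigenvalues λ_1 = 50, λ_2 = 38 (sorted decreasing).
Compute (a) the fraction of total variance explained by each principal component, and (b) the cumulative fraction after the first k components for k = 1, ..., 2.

Step 1 — total variance = trace(Sigma) = Σ λ_i = 50 + 38 = 88.

Step 2 — fraction explained by component i = λ_i / Σ λ:
  PC1: 50/88 = 0.5682
  PC2: 38/88 = 0.4318

Step 3 — cumulative fraction after k components = (λ_1 + ... + λ_k) / Σ λ:
  k = 1: 50/88 = 0.5682
  k = 2: (50 + 38)/88 = 88/88 = 1

Summary (fraction, with percent):

explained: PC1 0.5682 (56.82%), PC2 0.4318 (43.18%);  cumulative: 0.5682, 1


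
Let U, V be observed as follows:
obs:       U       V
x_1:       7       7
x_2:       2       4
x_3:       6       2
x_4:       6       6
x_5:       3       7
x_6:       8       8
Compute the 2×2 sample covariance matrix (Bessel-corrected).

Step 1 — column means:
  mean(U) = (7 + 2 + 6 + 6 + 3 + 8) / 6 = 32/6 = 5.3333
  mean(V) = (7 + 4 + 2 + 6 + 7 + 8) / 6 = 34/6 = 5.6667

Step 2 — sample covariance S[i,j] = (1/(n-1)) · Σ_k (x_{k,i} - mean_i) · (x_{k,j} - mean_j), with n-1 = 5.
  S[U,U] = ((1.6667)·(1.6667) + (-3.3333)·(-3.3333) + (0.6667)·(0.6667) + (0.6667)·(0.6667) + (-2.3333)·(-2.3333) + (2.6667)·(2.6667)) / 5 = 27.3333/5 = 5.4667
  S[U,V] = ((1.6667)·(1.3333) + (-3.3333)·(-1.6667) + (0.6667)·(-3.6667) + (0.6667)·(0.3333) + (-2.3333)·(1.3333) + (2.6667)·(2.3333)) / 5 = 8.6667/5 = 1.7333
  S[V,V] = ((1.3333)·(1.3333) + (-1.6667)·(-1.6667) + (-3.6667)·(-3.6667) + (0.3333)·(0.3333) + (1.3333)·(1.3333) + (2.3333)·(2.3333)) / 5 = 25.3333/5 = 5.0667

S is symmetric (S[j,i] = S[i,j]). Assembling:

S = [[5.4667, 1.7333],
 [1.7333, 5.0667]]


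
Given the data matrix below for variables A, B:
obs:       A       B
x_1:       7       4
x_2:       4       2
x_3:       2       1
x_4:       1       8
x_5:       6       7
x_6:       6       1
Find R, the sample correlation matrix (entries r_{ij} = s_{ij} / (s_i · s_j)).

Step 1 — column means:
  mean(A) = (7 + 4 + 2 + 1 + 6 + 6) / 6 = 26/6 = 4.3333
  mean(B) = (4 + 2 + 1 + 8 + 7 + 1) / 6 = 23/6 = 3.8333

Step 2 — sample variances and covariances s[i,j] = (1/(n-1)) · Σ_k (x_{k,i} - mean_i) · (x_{k,j} - mean_j), with n-1 = 5:
  s[A,A] = ((2.6667)·(2.6667) + (-0.3333)·(-0.3333) + (-2.3333)·(-2.3333) + (-3.3333)·(-3.3333) + (1.6667)·(1.6667) + (1.6667)·(1.6667)) / 5 = 29.3333/5 = 5.8667
  s[A,B] = ((2.6667)·(0.1667) + (-0.3333)·(-1.8333) + (-2.3333)·(-2.8333) + (-3.3333)·(4.1667) + (1.6667)·(3.1667) + (1.6667)·(-2.8333)) / 5 = -5.6667/5 = -1.1333
  s[B,B] = ((0.1667)·(0.1667) + (-1.8333)·(-1.8333) + (-2.8333)·(-2.8333) + (4.1667)·(4.1667) + (3.1667)·(3.1667) + (-2.8333)·(-2.8333)) / 5 = 46.8333/5 = 9.3667
  Sample standard deviations s_i = √(s[i,i]):
  s(A) = √(5.8667) = 2.4221
  s(B) = √(9.3667) = 3.0605

Step 3 — r_{ij} = s_{ij} / (s_i · s_j):
  r[A,A] = 1 (diagonal).
  r[A,B] = -1.1333 / (2.4221 · 3.0605) = -1.1333 / 7.4129 = -0.1529
  r[B,B] = 1 (diagonal).

R is symmetric with unit diagonal. Assembling:

R = [[1, -0.1529],
 [-0.1529, 1]]


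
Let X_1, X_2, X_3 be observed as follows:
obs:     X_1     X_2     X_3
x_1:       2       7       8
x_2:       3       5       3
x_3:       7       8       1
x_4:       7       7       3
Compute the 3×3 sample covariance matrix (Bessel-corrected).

Step 1 — column means:
  mean(X_1) = (2 + 3 + 7 + 7) / 4 = 19/4 = 4.75
  mean(X_2) = (7 + 5 + 8 + 7) / 4 = 27/4 = 6.75
  mean(X_3) = (8 + 3 + 1 + 3) / 4 = 15/4 = 3.75

Step 2 — sample covariance S[i,j] = (1/(n-1)) · Σ_k (x_{k,i} - mean_i) · (x_{k,j} - mean_j), with n-1 = 3.
  S[X_1,X_1] = ((-2.75)·(-2.75) + (-1.75)·(-1.75) + (2.25)·(2.25) + (2.25)·(2.25)) / 3 = 20.75/3 = 6.9167
  S[X_1,X_2] = ((-2.75)·(0.25) + (-1.75)·(-1.75) + (2.25)·(1.25) + (2.25)·(0.25)) / 3 = 5.75/3 = 1.9167
  S[X_1,X_3] = ((-2.75)·(4.25) + (-1.75)·(-0.75) + (2.25)·(-2.75) + (2.25)·(-0.75)) / 3 = -18.25/3 = -6.0833
  S[X_2,X_2] = ((0.25)·(0.25) + (-1.75)·(-1.75) + (1.25)·(1.25) + (0.25)·(0.25)) / 3 = 4.75/3 = 1.5833
  S[X_2,X_3] = ((0.25)·(4.25) + (-1.75)·(-0.75) + (1.25)·(-2.75) + (0.25)·(-0.75)) / 3 = -1.25/3 = -0.4167
  S[X_3,X_3] = ((4.25)·(4.25) + (-0.75)·(-0.75) + (-2.75)·(-2.75) + (-0.75)·(-0.75)) / 3 = 26.75/3 = 8.9167

S is symmetric (S[j,i] = S[i,j]). Assembling:

S = [[6.9167, 1.9167, -6.0833],
 [1.9167, 1.5833, -0.4167],
 [-6.0833, -0.4167, 8.9167]]


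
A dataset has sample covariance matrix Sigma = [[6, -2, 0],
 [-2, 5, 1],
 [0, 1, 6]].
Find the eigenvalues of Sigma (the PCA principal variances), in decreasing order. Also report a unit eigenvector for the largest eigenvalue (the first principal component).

Step 1 — characteristic polynomial p(λ) = det(λI - Sigma) = λ³ - tr·λ² + c_1·λ - det, where tr = trace, c_1 = sum of the principal 2×2 minors, det = det(Sigma):
  tr = 6 + 5 + 6 = 17,
  c_1 = (6·5 - (-2)²) + (6·6 - (0)²) + (5·6 - (1)²) = 26 + 36 + 29 = 91,
  det = 6·(5·6 - (1)²) - (-2)·((-2)·6 - (1)·(0)) + (0)·((-2)·(1) - 5·(0)) = 6·(29) - (-2)·(-12) + (0)·(-2) = 150.
  So p(λ) = λ³ - 17λ² + 91λ - 150.
Step 2 — look for an integer root (rational root theorem: any rational root is an integer divisor of 150). Testing λ = 6:
  p(6) = 216 - 612 + 546 - 150 = 0  ✓
  Dividing out (λ - 6): p(λ) = (λ - 6)(λ² - 11λ + 25).
Step 3 — remaining eigenvalues from the quadratic λ² - 11λ + 25 = 0:
  Δ = 11² - 4·25 = 121 - 100 = 21,  λ = (11 ± √21)/2 = (11 ± 4.5826)/2 ≈ 7.7913 or 3.2087.
  Sorted: λ_1 = 7.7913,  λ_2 = 6,  λ_3 = 3.2087  (check: sum = 17 = tr ✓).

Step 4 — unit eigenvector for λ_1 ≈ 7.7913: v spans the null space of (Sigma - λ_1 I), whose rows are
  r_1 = (-1.7913, -2, 0),  r_2 = (-2, -2.7913, 1),  r_3 = (0, 1, -1.7913).
  v is orthogonal to every row, so take v ∝ r_1 × r_2 = ((-2)·(1) - (0)·(-2.7913), (0)·(-2) - (-1.7913)·(1), (-1.7913)·(-2.7913) - (-2)·(-2)) ≈ (-2, 1.7913, 1).
  Rescale (multiply by -1 so the first nonzero entry is positive): u = (2, -1.7913, -1).
  ||u|| = √((2)² + (-1.7913)² + (-1)²) = √(8.2087) ≈ 2.8651,  v_1 = u/||u|| ≈ (0.6981, -0.6252, -0.349) (||v_1|| = 1).

λ_1 = 7.7913,  λ_2 = 6,  λ_3 = 3.2087;  v_1 ≈ (0.6981, -0.6252, -0.349)


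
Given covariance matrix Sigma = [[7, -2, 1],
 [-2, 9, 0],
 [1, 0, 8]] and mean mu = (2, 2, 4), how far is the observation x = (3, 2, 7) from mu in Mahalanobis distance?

Step 1 — centre the observation: (x - mu) = (1, 0, 3).

Step 2 — invert Sigma (cofactor / det for 3×3, or solve directly):
  Sigma^{-1} = [[0.1555, 0.0346, -0.0194],
 [0.0346, 0.1188, -0.0043],
 [-0.0194, -0.0043, 0.1274]].

Step 3 — form the quadratic (x - mu)^T · Sigma^{-1} · (x - mu):
  Sigma^{-1} · (x - mu) = (0.0972, 0.0216, 0.3629).
  (x - mu)^T · [Sigma^{-1} · (x - mu)] = (1)·(0.0972) + (0)·(0.0216) + (3)·(0.3629) = 1.1857.

Step 4 — take square root: d = √(1.1857) ≈ 1.0889.

d(x, mu) = √(1.1857) ≈ 1.0889


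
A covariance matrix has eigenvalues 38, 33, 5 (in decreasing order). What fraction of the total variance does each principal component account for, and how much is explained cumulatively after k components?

Step 1 — total variance = trace(Sigma) = Σ λ_i = 38 + 33 + 5 = 76.

Step 2 — fraction explained by component i = λ_i / Σ λ:
  PC1: 38/76 = 0.5
  PC2: 33/76 = 0.4342
  PC3: 5/76 = 0.0658

Step 3 — cumulative fraction after k components = (λ_1 + ... + λ_k) / Σ λ:
  k = 1: 38/76 = 0.5
  k = 2: (38 + 33)/76 = 71/76 = 0.9342
  k = 3: (38 + 33 + 5)/76 = 76/76 = 1

Summary (fraction, with percent):

explained: PC1 0.5 (50%), PC2 0.4342 (43.42%), PC3 0.0658 (6.58%);  cumulative: 0.5, 0.9342, 1


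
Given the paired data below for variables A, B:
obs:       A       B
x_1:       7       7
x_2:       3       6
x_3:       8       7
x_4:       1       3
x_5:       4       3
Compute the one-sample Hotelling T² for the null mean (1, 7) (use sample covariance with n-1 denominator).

Step 1 — sample mean vector:
  mean(A) = (7 + 3 + 8 + 1 + 4) / 5 = 23/5 = 4.6
  mean(B) = (7 + 6 + 7 + 3 + 3) / 5 = 26/5 = 5.2
  x̄ = (4.6, 5.2),  deviation x̄ - mu_0 = (4.6, 5.2) - (1, 7) = (3.6, -1.8).

Step 2 — sample covariance matrix, S[i,j] = (1/(n-1)) · Σ_k (x_{k,i} - mean_i) · (x_{k,j} - mean_j), divisor n-1 = 4:
  S[A,A] = ((2.4)·(2.4) + (-1.6)·(-1.6) + (3.4)·(3.4) + (-3.6)·(-3.6) + (-0.6)·(-0.6)) / 4 = 33.2/4 = 8.3
  S[A,B] = ((2.4)·(1.8) + (-1.6)·(0.8) + (3.4)·(1.8) + (-3.6)·(-2.2) + (-0.6)·(-2.2)) / 4 = 18.4/4 = 4.6
  S[B,B] = ((1.8)·(1.8) + (0.8)·(0.8) + (1.8)·(1.8) + (-2.2)·(-2.2) + (-2.2)·(-2.2)) / 4 = 16.8/4 = 4.2
  S = [[8.3, 4.6],
 [4.6, 4.2]].

Step 3 — invert S. det(S) = 8.3·4.2 - (4.6)² = 13.7.
  S^{-1} = (1/det) · [[d, -b], [-b, a]] = [[0.3066, -0.3358],
 [-0.3358, 0.6058]].

Step 4 — quadratic form (x̄ - mu_0)^T · S^{-1} · (x̄ - mu_0):
  S^{-1} · (x̄ - mu_0) = (1.708, -2.2993),
  (x̄ - mu_0)^T · [...] = (3.6)·(1.708) + (-1.8)·(-2.2993) = 10.2876.

Step 5 — scale by n: T² = 5 · 10.2876 = 51.438.

T² ≈ 51.438


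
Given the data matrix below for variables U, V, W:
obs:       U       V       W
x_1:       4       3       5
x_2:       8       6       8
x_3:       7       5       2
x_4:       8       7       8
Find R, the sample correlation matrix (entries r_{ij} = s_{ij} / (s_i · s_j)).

Step 1 — column means:
  mean(U) = (4 + 8 + 7 + 8) / 4 = 27/4 = 6.75
  mean(V) = (3 + 6 + 5 + 7) / 4 = 21/4 = 5.25
  mean(W) = (5 + 8 + 2 + 8) / 4 = 23/4 = 5.75

Step 2 — sample variances and covariances s[i,j] = (1/(n-1)) · Σ_k (x_{k,i} - mean_i) · (x_{k,j} - mean_j), with n-1 = 3:
  s[U,U] = ((-2.75)·(-2.75) + (1.25)·(1.25) + (0.25)·(0.25) + (1.25)·(1.25)) / 3 = 10.75/3 = 3.5833
  s[U,V] = ((-2.75)·(-2.25) + (1.25)·(0.75) + (0.25)·(-0.25) + (1.25)·(1.75)) / 3 = 9.25/3 = 3.0833
  s[U,W] = ((-2.75)·(-0.75) + (1.25)·(2.25) + (0.25)·(-3.75) + (1.25)·(2.25)) / 3 = 6.75/3 = 2.25
  s[V,V] = ((-2.25)·(-2.25) + (0.75)·(0.75) + (-0.25)·(-0.25) + (1.75)·(1.75)) / 3 = 8.75/3 = 2.9167
  s[V,W] = ((-2.25)·(-0.75) + (0.75)·(2.25) + (-0.25)·(-3.75) + (1.75)·(2.25)) / 3 = 8.25/3 = 2.75
  s[W,W] = ((-0.75)·(-0.75) + (2.25)·(2.25) + (-3.75)·(-3.75) + (2.25)·(2.25)) / 3 = 24.75/3 = 8.25
  Sample standard deviations s_i = √(s[i,i]):
  s(U) = √(3.5833) = 1.893
  s(V) = √(2.9167) = 1.7078
  s(W) = √(8.25) = 2.8723

Step 3 — r_{ij} = s_{ij} / (s_i · s_j):
  r[U,U] = 1 (diagonal).
  r[U,V] = 3.0833 / (1.893 · 1.7078) = 3.0833 / 3.2329 = 0.9537
  r[U,W] = 2.25 / (1.893 · 2.8723) = 2.25 / 5.4371 = 0.4138
  r[V,V] = 1 (diagonal).
  r[V,W] = 2.75 / (1.7078 · 2.8723) = 2.75 / 4.9054 = 0.5606
  r[W,W] = 1 (diagonal).

R is symmetric with unit diagonal. Assembling:

R = [[1, 0.9537, 0.4138],
 [0.9537, 1, 0.5606],
 [0.4138, 0.5606, 1]]


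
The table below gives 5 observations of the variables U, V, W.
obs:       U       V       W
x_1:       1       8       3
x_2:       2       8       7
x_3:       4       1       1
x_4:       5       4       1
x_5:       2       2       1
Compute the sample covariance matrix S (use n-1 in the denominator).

Step 1 — column means:
  mean(U) = (1 + 2 + 4 + 5 + 2) / 5 = 14/5 = 2.8
  mean(V) = (8 + 8 + 1 + 4 + 2) / 5 = 23/5 = 4.6
  mean(W) = (3 + 7 + 1 + 1 + 1) / 5 = 13/5 = 2.6

Step 2 — sample covariance S[i,j] = (1/(n-1)) · Σ_k (x_{k,i} - mean_i) · (x_{k,j} - mean_j), with n-1 = 4.
  S[U,U] = ((-1.8)·(-1.8) + (-0.8)·(-0.8) + (1.2)·(1.2) + (2.2)·(2.2) + (-0.8)·(-0.8)) / 4 = 10.8/4 = 2.7
  S[U,V] = ((-1.8)·(3.4) + (-0.8)·(3.4) + (1.2)·(-3.6) + (2.2)·(-0.6) + (-0.8)·(-2.6)) / 4 = -12.4/4 = -3.1
  S[U,W] = ((-1.8)·(0.4) + (-0.8)·(4.4) + (1.2)·(-1.6) + (2.2)·(-1.6) + (-0.8)·(-1.6)) / 4 = -8.4/4 = -2.1
  S[V,V] = ((3.4)·(3.4) + (3.4)·(3.4) + (-3.6)·(-3.6) + (-0.6)·(-0.6) + (-2.6)·(-2.6)) / 4 = 43.2/4 = 10.8
  S[V,W] = ((3.4)·(0.4) + (3.4)·(4.4) + (-3.6)·(-1.6) + (-0.6)·(-1.6) + (-2.6)·(-1.6)) / 4 = 27.2/4 = 6.8
  S[W,W] = ((0.4)·(0.4) + (4.4)·(4.4) + (-1.6)·(-1.6) + (-1.6)·(-1.6) + (-1.6)·(-1.6)) / 4 = 27.2/4 = 6.8

S is symmetric (S[j,i] = S[i,j]). Assembling:

S = [[2.7, -3.1, -2.1],
 [-3.1, 10.8, 6.8],
 [-2.1, 6.8, 6.8]]


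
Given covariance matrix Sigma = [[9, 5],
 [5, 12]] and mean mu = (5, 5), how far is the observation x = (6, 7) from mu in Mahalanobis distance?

Step 1 — centre the observation: (x - mu) = (1, 2).

Step 2 — invert Sigma. det(Sigma) = 9·12 - (5)² = 83.
  Sigma^{-1} = (1/det) · [[d, -b], [-b, a]] = [[0.1446, -0.0602],
 [-0.0602, 0.1084]].

Step 3 — form the quadratic (x - mu)^T · Sigma^{-1} · (x - mu):
  Sigma^{-1} · (x - mu) = (0.0241, 0.1566).
  (x - mu)^T · [Sigma^{-1} · (x - mu)] = (1)·(0.0241) + (2)·(0.1566) = 0.3373.

Step 4 — take square root: d = √(0.3373) ≈ 0.5808.

d(x, mu) = √(0.3373) ≈ 0.5808


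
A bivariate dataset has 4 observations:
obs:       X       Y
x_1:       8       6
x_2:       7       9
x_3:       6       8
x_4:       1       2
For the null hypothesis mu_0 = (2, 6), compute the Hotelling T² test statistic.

Step 1 — sample mean vector:
  mean(X) = (8 + 7 + 6 + 1) / 4 = 22/4 = 5.5
  mean(Y) = (6 + 9 + 8 + 2) / 4 = 25/4 = 6.25
  x̄ = (5.5, 6.25),  deviation x̄ - mu_0 = (5.5, 6.25) - (2, 6) = (3.5, 0.25).

Step 2 — sample covariance matrix, S[i,j] = (1/(n-1)) · Σ_k (x_{k,i} - mean_i) · (x_{k,j} - mean_j), divisor n-1 = 3:
  S[X,X] = ((2.5)·(2.5) + (1.5)·(1.5) + (0.5)·(0.5) + (-4.5)·(-4.5)) / 3 = 29/3 = 9.6667
  S[X,Y] = ((2.5)·(-0.25) + (1.5)·(2.75) + (0.5)·(1.75) + (-4.5)·(-4.25)) / 3 = 23.5/3 = 7.8333
  S[Y,Y] = ((-0.25)·(-0.25) + (2.75)·(2.75) + (1.75)·(1.75) + (-4.25)·(-4.25)) / 3 = 28.75/3 = 9.5833
  S = [[9.6667, 7.8333],
 [7.8333, 9.5833]].

Step 3 — invert S. det(S) = 9.6667·9.5833 - (7.8333)² = 31.2778.
  S^{-1} = (1/det) · [[d, -b], [-b, a]] = [[0.3064, -0.2504],
 [-0.2504, 0.3091]].

Step 4 — quadratic form (x̄ - mu_0)^T · S^{-1} · (x̄ - mu_0):
  S^{-1} · (x̄ - mu_0) = (1.0098, -0.7993),
  (x̄ - mu_0)^T · [...] = (3.5)·(1.0098) + (0.25)·(-0.7993) = 3.3344.

Step 5 — scale by n: T² = 4 · 3.3344 = 13.3375.

T² ≈ 13.3375


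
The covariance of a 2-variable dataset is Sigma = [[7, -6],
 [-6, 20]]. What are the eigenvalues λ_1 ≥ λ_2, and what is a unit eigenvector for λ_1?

Step 1 — characteristic polynomial of 2×2 Sigma:
  det(Sigma - λI) = λ² - trace · λ + det = 0.
  trace = 7 + 20 = 27, det = 7·20 - (-6)² = 104.
Step 2 — discriminant:
  Δ = trace² - 4·det = 729 - 416 = 313.
Step 3 — eigenvalues:
  λ = (trace ± √Δ)/2 = (27 ± 17.6918)/2,
  λ_1 = 22.3459,  λ_2 = 4.6541.

Step 4 — unit eigenvector for λ_1: solve (Sigma - λ_1 I)v = 0. First row:
  (7 - 22.3459)·v_x + (-6)·v_y = 0, i.e. (-15.3459)·v_x + (-6)·v_y = 0,
  so v ∝ (b, λ_1 - a) = (-6, 15.3459); multiply by -1 so the first entry is positive: u = (6, -15.3459).
  ||u|| = √((6)² + (-15.3459)²) = √(271.4967) ≈ 16.4772,
  v_1 = u/||u|| ≈ (0.3641, -0.9313) (||v_1|| = 1).

λ_1 = 22.3459,  λ_2 = 4.6541;  v_1 ≈ (0.3641, -0.9313)


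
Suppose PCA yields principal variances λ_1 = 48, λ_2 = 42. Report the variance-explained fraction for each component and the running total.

Step 1 — total variance = trace(Sigma) = Σ λ_i = 48 + 42 = 90.

Step 2 — fraction explained by component i = λ_i / Σ λ:
  PC1: 48/90 = 0.5333
  PC2: 42/90 = 0.4667

Step 3 — cumulative fraction after k components = (λ_1 + ... + λ_k) / Σ λ:
  k = 1: 48/90 = 0.5333
  k = 2: (48 + 42)/90 = 90/90 = 1

Summary (fraction, with percent):

explained: PC1 0.5333 (53.33%), PC2 0.4667 (46.67%);  cumulative: 0.5333, 1


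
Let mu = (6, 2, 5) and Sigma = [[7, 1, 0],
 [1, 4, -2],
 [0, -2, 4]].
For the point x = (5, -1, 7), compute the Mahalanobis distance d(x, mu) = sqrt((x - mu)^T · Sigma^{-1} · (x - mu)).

Step 1 — centre the observation: (x - mu) = (-1, -3, 2).

Step 2 — invert Sigma (cofactor / det for 3×3, or solve directly):
  Sigma^{-1} = [[0.15, -0.05, -0.025],
 [-0.05, 0.35, 0.175],
 [-0.025, 0.175, 0.3375]].

Step 3 — form the quadratic (x - mu)^T · Sigma^{-1} · (x - mu):
  Sigma^{-1} · (x - mu) = (-0.05, -0.65, 0.175).
  (x - mu)^T · [Sigma^{-1} · (x - mu)] = (-1)·(-0.05) + (-3)·(-0.65) + (2)·(0.175) = 2.35.

Step 4 — take square root: d = √(2.35) ≈ 1.533.

d(x, mu) = √(2.35) ≈ 1.533


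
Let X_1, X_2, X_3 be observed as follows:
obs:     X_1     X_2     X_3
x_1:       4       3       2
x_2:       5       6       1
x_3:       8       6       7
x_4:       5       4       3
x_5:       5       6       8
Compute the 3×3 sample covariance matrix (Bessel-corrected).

Step 1 — column means:
  mean(X_1) = (4 + 5 + 8 + 5 + 5) / 5 = 27/5 = 5.4
  mean(X_2) = (3 + 6 + 6 + 4 + 6) / 5 = 25/5 = 5
  mean(X_3) = (2 + 1 + 7 + 3 + 8) / 5 = 21/5 = 4.2

Step 2 — sample covariance S[i,j] = (1/(n-1)) · Σ_k (x_{k,i} - mean_i) · (x_{k,j} - mean_j), with n-1 = 4.
  S[X_1,X_1] = ((-1.4)·(-1.4) + (-0.4)·(-0.4) + (2.6)·(2.6) + (-0.4)·(-0.4) + (-0.4)·(-0.4)) / 4 = 9.2/4 = 2.3
  S[X_1,X_2] = ((-1.4)·(-2) + (-0.4)·(1) + (2.6)·(1) + (-0.4)·(-1) + (-0.4)·(1)) / 4 = 5/4 = 1.25
  S[X_1,X_3] = ((-1.4)·(-2.2) + (-0.4)·(-3.2) + (2.6)·(2.8) + (-0.4)·(-1.2) + (-0.4)·(3.8)) / 4 = 10.6/4 = 2.65
  S[X_2,X_2] = ((-2)·(-2) + (1)·(1) + (1)·(1) + (-1)·(-1) + (1)·(1)) / 4 = 8/4 = 2
  S[X_2,X_3] = ((-2)·(-2.2) + (1)·(-3.2) + (1)·(2.8) + (-1)·(-1.2) + (1)·(3.8)) / 4 = 9/4 = 2.25
  S[X_3,X_3] = ((-2.2)·(-2.2) + (-3.2)·(-3.2) + (2.8)·(2.8) + (-1.2)·(-1.2) + (3.8)·(3.8)) / 4 = 38.8/4 = 9.7

S is symmetric (S[j,i] = S[i,j]). Assembling:

S = [[2.3, 1.25, 2.65],
 [1.25, 2, 2.25],
 [2.65, 2.25, 9.7]]


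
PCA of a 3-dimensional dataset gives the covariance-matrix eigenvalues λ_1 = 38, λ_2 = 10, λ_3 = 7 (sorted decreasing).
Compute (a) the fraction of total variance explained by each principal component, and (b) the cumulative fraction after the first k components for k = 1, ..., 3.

Step 1 — total variance = trace(Sigma) = Σ λ_i = 38 + 10 + 7 = 55.

Step 2 — fraction explained by component i = λ_i / Σ λ:
  PC1: 38/55 = 0.6909
  PC2: 10/55 = 0.1818
  PC3: 7/55 = 0.1273

Step 3 — cumulative fraction after k components = (λ_1 + ... + λ_k) / Σ λ:
  k = 1: 38/55 = 0.6909
  k = 2: (38 + 10)/55 = 48/55 = 0.8727
  k = 3: (38 + 10 + 7)/55 = 55/55 = 1

Summary (fraction, with percent):

explained: PC1 0.6909 (69.09%), PC2 0.1818 (18.18%), PC3 0.1273 (12.73%);  cumulative: 0.6909, 0.8727, 1


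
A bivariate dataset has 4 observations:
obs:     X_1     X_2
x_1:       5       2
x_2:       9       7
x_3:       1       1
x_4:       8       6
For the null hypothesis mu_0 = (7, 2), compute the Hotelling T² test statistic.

Step 1 — sample mean vector:
  mean(X_1) = (5 + 9 + 1 + 8) / 4 = 23/4 = 5.75
  mean(X_2) = (2 + 7 + 1 + 6) / 4 = 16/4 = 4
  x̄ = (5.75, 4),  deviation x̄ - mu_0 = (5.75, 4) - (7, 2) = (-1.25, 2).

Step 2 — sample covariance matrix, S[i,j] = (1/(n-1)) · Σ_k (x_{k,i} - mean_i) · (x_{k,j} - mean_j), divisor n-1 = 3:
  S[X_1,X_1] = ((-0.75)·(-0.75) + (3.25)·(3.25) + (-4.75)·(-4.75) + (2.25)·(2.25)) / 3 = 38.75/3 = 12.9167
  S[X_1,X_2] = ((-0.75)·(-2) + (3.25)·(3) + (-4.75)·(-3) + (2.25)·(2)) / 3 = 30/3 = 10
  S[X_2,X_2] = ((-2)·(-2) + (3)·(3) + (-3)·(-3) + (2)·(2)) / 3 = 26/3 = 8.6667
  S = [[12.9167, 10],
 [10, 8.6667]].

Step 3 — invert S. det(S) = 12.9167·8.6667 - (10)² = 11.9444.
  S^{-1} = (1/det) · [[d, -b], [-b, a]] = [[0.7256, -0.8372],
 [-0.8372, 1.0814]].

Step 4 — quadratic form (x̄ - mu_0)^T · S^{-1} · (x̄ - mu_0):
  S^{-1} · (x̄ - mu_0) = (-2.5814, 3.2093),
  (x̄ - mu_0)^T · [...] = (-1.25)·(-2.5814) + (2)·(3.2093) = 9.6453.

Step 5 — scale by n: T² = 4 · 9.6453 = 38.5814.

T² ≈ 38.5814


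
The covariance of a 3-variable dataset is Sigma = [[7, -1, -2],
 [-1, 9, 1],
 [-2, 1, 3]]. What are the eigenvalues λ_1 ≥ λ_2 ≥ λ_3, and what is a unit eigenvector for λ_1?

Step 1 — characteristic polynomial p(λ) = det(λI - Sigma) = λ³ - tr·λ² + c_1·λ - det, where tr = trace, c_1 = sum of the principal 2×2 minors, det = det(Sigma):
  tr = 7 + 9 + 3 = 19,
  c_1 = (7·9 - (-1)²) + (7·3 - (-2)²) + (9·3 - (1)²) = 62 + 17 + 26 = 105,
  det = 7·(9·3 - (1)²) - (-1)·((-1)·3 - (1)·(-2)) + (-2)·((-1)·(1) - 9·(-2)) = 7·(26) - (-1)·(-1) + (-2)·(17) = 147.
  So p(λ) = λ³ - 19λ² + 105λ - 147.
Step 2 — look for an integer root (rational root theorem: any rational root is an integer divisor of 147). Testing λ = 7:
  p(7) = 343 - 931 + 735 - 147 = 0  ✓
  Dividing out (λ - 7): p(λ) = (λ - 7)(λ² - 12λ + 21).
Step 3 — remaining eigenvalues from the quadratic λ² - 12λ + 21 = 0:
  Δ = 12² - 4·21 = 144 - 84 = 60,  λ = (12 ± √60)/2 = (12 ± 7.746)/2 ≈ 9.873 or 2.127.
  Sorted: λ_1 = 9.873,  λ_2 = 7,  λ_3 = 2.127  (check: sum = 19 = tr ✓).

Step 4 — unit eigenvector for λ_1 ≈ 9.873: v spans the null space of (Sigma - λ_1 I), whose rows are
  r_1 = (-2.873, -1, -2),  r_2 = (-1, -0.873, 1),  r_3 = (-2, 1, -6.873).
  v is orthogonal to every row, so take v ∝ r_1 × r_2 = ((-1)·(1) - (-2)·(-0.873), (-2)·(-1) - (-2.873)·(1), (-2.873)·(-0.873) - (-1)·(-1)) ≈ (-2.746, 4.873, 1.5081).
  Rescale (multiply by -1 so the first nonzero entry is positive): u = (2.746, -4.873, -1.5081).
  ||u|| = √((2.746)² + (-4.873)² + (-1.5081)²) = √(33.5606) ≈ 5.7931,  v_1 = u/||u|| ≈ (0.474, -0.8412, -0.2603) (||v_1|| = 1).

λ_1 = 9.873,  λ_2 = 7,  λ_3 = 2.127;  v_1 ≈ (0.474, -0.8412, -0.2603)


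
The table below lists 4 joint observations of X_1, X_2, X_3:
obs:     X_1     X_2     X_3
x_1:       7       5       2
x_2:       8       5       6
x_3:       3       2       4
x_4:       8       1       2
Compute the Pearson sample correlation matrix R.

Step 1 — column means:
  mean(X_1) = (7 + 8 + 3 + 8) / 4 = 26/4 = 6.5
  mean(X_2) = (5 + 5 + 2 + 1) / 4 = 13/4 = 3.25
  mean(X_3) = (2 + 6 + 4 + 2) / 4 = 14/4 = 3.5

Step 2 — sample variances and covariances s[i,j] = (1/(n-1)) · Σ_k (x_{k,i} - mean_i) · (x_{k,j} - mean_j), with n-1 = 3:
  s[X_1,X_1] = ((0.5)·(0.5) + (1.5)·(1.5) + (-3.5)·(-3.5) + (1.5)·(1.5)) / 3 = 17/3 = 5.6667
  s[X_1,X_2] = ((0.5)·(1.75) + (1.5)·(1.75) + (-3.5)·(-1.25) + (1.5)·(-2.25)) / 3 = 4.5/3 = 1.5
  s[X_1,X_3] = ((0.5)·(-1.5) + (1.5)·(2.5) + (-3.5)·(0.5) + (1.5)·(-1.5)) / 3 = -1/3 = -0.3333
  s[X_2,X_2] = ((1.75)·(1.75) + (1.75)·(1.75) + (-1.25)·(-1.25) + (-2.25)·(-2.25)) / 3 = 12.75/3 = 4.25
  s[X_2,X_3] = ((1.75)·(-1.5) + (1.75)·(2.5) + (-1.25)·(0.5) + (-2.25)·(-1.5)) / 3 = 4.5/3 = 1.5
  s[X_3,X_3] = ((-1.5)·(-1.5) + (2.5)·(2.5) + (0.5)·(0.5) + (-1.5)·(-1.5)) / 3 = 11/3 = 3.6667
  Sample standard deviations s_i = √(s[i,i]):
  s(X_1) = √(5.6667) = 2.3805
  s(X_2) = √(4.25) = 2.0616
  s(X_3) = √(3.6667) = 1.9149

Step 3 — r_{ij} = s_{ij} / (s_i · s_j):
  r[X_1,X_1] = 1 (diagonal).
  r[X_1,X_2] = 1.5 / (2.3805 · 2.0616) = 1.5 / 4.9075 = 0.3057
  r[X_1,X_3] = -0.3333 / (2.3805 · 1.9149) = -0.3333 / 4.5583 = -0.0731
  r[X_2,X_2] = 1 (diagonal).
  r[X_2,X_3] = 1.5 / (2.0616 · 1.9149) = 1.5 / 3.9476 = 0.38
  r[X_3,X_3] = 1 (diagonal).

R is symmetric with unit diagonal. Assembling:

R = [[1, 0.3057, -0.0731],
 [0.3057, 1, 0.38],
 [-0.0731, 0.38, 1]]


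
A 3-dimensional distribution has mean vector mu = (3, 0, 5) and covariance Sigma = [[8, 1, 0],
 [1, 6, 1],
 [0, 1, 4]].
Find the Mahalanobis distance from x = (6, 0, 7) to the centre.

Step 1 — centre the observation: (x - mu) = (3, 0, 2).

Step 2 — invert Sigma (cofactor / det for 3×3, or solve directly):
  Sigma^{-1} = [[0.1278, -0.0222, 0.0056],
 [-0.0222, 0.1778, -0.0444],
 [0.0056, -0.0444, 0.2611]].

Step 3 — form the quadratic (x - mu)^T · Sigma^{-1} · (x - mu):
  Sigma^{-1} · (x - mu) = (0.3944, -0.1556, 0.5389).
  (x - mu)^T · [Sigma^{-1} · (x - mu)] = (3)·(0.3944) + (0)·(-0.1556) + (2)·(0.5389) = 2.2611.

Step 4 — take square root: d = √(2.2611) ≈ 1.5037.

d(x, mu) = √(2.2611) ≈ 1.5037


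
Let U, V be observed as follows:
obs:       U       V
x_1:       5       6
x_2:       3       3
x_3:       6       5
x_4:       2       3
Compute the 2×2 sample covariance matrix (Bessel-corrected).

Step 1 — column means:
  mean(U) = (5 + 3 + 6 + 2) / 4 = 16/4 = 4
  mean(V) = (6 + 3 + 5 + 3) / 4 = 17/4 = 4.25

Step 2 — sample covariance S[i,j] = (1/(n-1)) · Σ_k (x_{k,i} - mean_i) · (x_{k,j} - mean_j), with n-1 = 3.
  S[U,U] = ((1)·(1) + (-1)·(-1) + (2)·(2) + (-2)·(-2)) / 3 = 10/3 = 3.3333
  S[U,V] = ((1)·(1.75) + (-1)·(-1.25) + (2)·(0.75) + (-2)·(-1.25)) / 3 = 7/3 = 2.3333
  S[V,V] = ((1.75)·(1.75) + (-1.25)·(-1.25) + (0.75)·(0.75) + (-1.25)·(-1.25)) / 3 = 6.75/3 = 2.25

S is symmetric (S[j,i] = S[i,j]). Assembling:

S = [[3.3333, 2.3333],
 [2.3333, 2.25]]


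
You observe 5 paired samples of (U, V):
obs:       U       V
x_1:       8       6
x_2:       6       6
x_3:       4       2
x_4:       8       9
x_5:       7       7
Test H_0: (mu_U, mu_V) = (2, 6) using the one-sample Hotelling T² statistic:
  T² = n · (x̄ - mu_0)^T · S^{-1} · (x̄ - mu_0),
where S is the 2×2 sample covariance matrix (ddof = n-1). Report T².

Step 1 — sample mean vector:
  mean(U) = (8 + 6 + 4 + 8 + 7) / 5 = 33/5 = 6.6
  mean(V) = (6 + 6 + 2 + 9 + 7) / 5 = 30/5 = 6
  x̄ = (6.6, 6),  deviation x̄ - mu_0 = (6.6, 6) - (2, 6) = (4.6, 0).

Step 2 — sample covariance matrix, S[i,j] = (1/(n-1)) · Σ_k (x_{k,i} - mean_i) · (x_{k,j} - mean_j), divisor n-1 = 4:
  S[U,U] = ((1.4)·(1.4) + (-0.6)·(-0.6) + (-2.6)·(-2.6) + (1.4)·(1.4) + (0.4)·(0.4)) / 4 = 11.2/4 = 2.8
  S[U,V] = ((1.4)·(0) + (-0.6)·(0) + (-2.6)·(-4) + (1.4)·(3) + (0.4)·(1)) / 4 = 15/4 = 3.75
  S[V,V] = ((0)·(0) + (0)·(0) + (-4)·(-4) + (3)·(3) + (1)·(1)) / 4 = 26/4 = 6.5
  S = [[2.8, 3.75],
 [3.75, 6.5]].

Step 3 — invert S. det(S) = 2.8·6.5 - (3.75)² = 4.1375.
  S^{-1} = (1/det) · [[d, -b], [-b, a]] = [[1.571, -0.9063],
 [-0.9063, 0.6767]].

Step 4 — quadratic form (x̄ - mu_0)^T · S^{-1} · (x̄ - mu_0):
  S^{-1} · (x̄ - mu_0) = (7.2266, -4.1692),
  (x̄ - mu_0)^T · [...] = (4.6)·(7.2266) + (0)·(-4.1692) = 33.2423.

Step 5 — scale by n: T² = 5 · 33.2423 = 166.2115.

T² ≈ 166.2115


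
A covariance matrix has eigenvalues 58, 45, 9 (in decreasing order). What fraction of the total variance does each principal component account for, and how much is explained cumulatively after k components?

Step 1 — total variance = trace(Sigma) = Σ λ_i = 58 + 45 + 9 = 112.

Step 2 — fraction explained by component i = λ_i / Σ λ:
  PC1: 58/112 = 0.5179
  PC2: 45/112 = 0.4018
  PC3: 9/112 = 0.0804

Step 3 — cumulative fraction after k components = (λ_1 + ... + λ_k) / Σ λ:
  k = 1: 58/112 = 0.5179
  k = 2: (58 + 45)/112 = 103/112 = 0.9196
  k = 3: (58 + 45 + 9)/112 = 112/112 = 1

Summary (fraction, with percent):

explained: PC1 0.5179 (51.79%), PC2 0.4018 (40.18%), PC3 0.0804 (8.04%);  cumulative: 0.5179, 0.9196, 1


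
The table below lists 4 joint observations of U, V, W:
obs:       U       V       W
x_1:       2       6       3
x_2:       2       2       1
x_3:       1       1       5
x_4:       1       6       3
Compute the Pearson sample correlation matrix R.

Step 1 — column means:
  mean(U) = (2 + 2 + 1 + 1) / 4 = 6/4 = 1.5
  mean(V) = (6 + 2 + 1 + 6) / 4 = 15/4 = 3.75
  mean(W) = (3 + 1 + 5 + 3) / 4 = 12/4 = 3

Step 2 — sample variances and covariances s[i,j] = (1/(n-1)) · Σ_k (x_{k,i} - mean_i) · (x_{k,j} - mean_j), with n-1 = 3:
  s[U,U] = ((0.5)·(0.5) + (0.5)·(0.5) + (-0.5)·(-0.5) + (-0.5)·(-0.5)) / 3 = 1/3 = 0.3333
  s[U,V] = ((0.5)·(2.25) + (0.5)·(-1.75) + (-0.5)·(-2.75) + (-0.5)·(2.25)) / 3 = 0.5/3 = 0.1667
  s[U,W] = ((0.5)·(0) + (0.5)·(-2) + (-0.5)·(2) + (-0.5)·(0)) / 3 = -2/3 = -0.6667
  s[V,V] = ((2.25)·(2.25) + (-1.75)·(-1.75) + (-2.75)·(-2.75) + (2.25)·(2.25)) / 3 = 20.75/3 = 6.9167
  s[V,W] = ((2.25)·(0) + (-1.75)·(-2) + (-2.75)·(2) + (2.25)·(0)) / 3 = -2/3 = -0.6667
  s[W,W] = ((0)·(0) + (-2)·(-2) + (2)·(2) + (0)·(0)) / 3 = 8/3 = 2.6667
  Sample standard deviations s_i = √(s[i,i]):
  s(U) = √(0.3333) = 0.5774
  s(V) = √(6.9167) = 2.63
  s(W) = √(2.6667) = 1.633

Step 3 — r_{ij} = s_{ij} / (s_i · s_j):
  r[U,U] = 1 (diagonal).
  r[U,V] = 0.1667 / (0.5774 · 2.63) = 0.1667 / 1.5184 = 0.1098
  r[U,W] = -0.6667 / (0.5774 · 1.633) = -0.6667 / 0.9428 = -0.7071
  r[V,V] = 1 (diagonal).
  r[V,W] = -0.6667 / (2.63 · 1.633) = -0.6667 / 4.2947 = -0.1552
  r[W,W] = 1 (diagonal).

R is symmetric with unit diagonal. Assembling:

R = [[1, 0.1098, -0.7071],
 [0.1098, 1, -0.1552],
 [-0.7071, -0.1552, 1]]


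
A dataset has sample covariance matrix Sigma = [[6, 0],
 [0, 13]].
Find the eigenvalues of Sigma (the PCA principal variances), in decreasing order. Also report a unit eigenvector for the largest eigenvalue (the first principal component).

Step 1 — characteristic polynomial of 2×2 Sigma:
  det(Sigma - λI) = λ² - trace · λ + det = 0.
  trace = 6 + 13 = 19, det = 6·13 - (0)² = 78.
Step 2 — discriminant:
  Δ = trace² - 4·det = 361 - 312 = 49.
Step 3 — eigenvalues:
  λ = (trace ± √Δ)/2 = (19 ± 7)/2,
  λ_1 = 13,  λ_2 = 6.

Step 4 — unit eigenvector for λ_1: Sigma is diagonal, so its eigenvectors are the coordinate axes. λ_1 = 13 is the diagonal entry on the second coordinate axis, hence
  v_1 = (0, 1) (||v_1|| = 1).

λ_1 = 13,  λ_2 = 6;  v_1 ≈ (0, 1)


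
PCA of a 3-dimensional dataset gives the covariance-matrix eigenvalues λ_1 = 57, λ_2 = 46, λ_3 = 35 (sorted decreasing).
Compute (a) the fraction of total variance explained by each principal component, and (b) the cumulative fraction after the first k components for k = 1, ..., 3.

Step 1 — total variance = trace(Sigma) = Σ λ_i = 57 + 46 + 35 = 138.

Step 2 — fraction explained by component i = λ_i / Σ λ:
  PC1: 57/138 = 0.413
  PC2: 46/138 = 0.3333
  PC3: 35/138 = 0.2536

Step 3 — cumulative fraction after k components = (λ_1 + ... + λ_k) / Σ λ:
  k = 1: 57/138 = 0.413
  k = 2: (57 + 46)/138 = 103/138 = 0.7464
  k = 3: (57 + 46 + 35)/138 = 138/138 = 1

Summary (fraction, with percent):

explained: PC1 0.413 (41.3%), PC2 0.3333 (33.33%), PC3 0.2536 (25.36%);  cumulative: 0.413, 0.7464, 1


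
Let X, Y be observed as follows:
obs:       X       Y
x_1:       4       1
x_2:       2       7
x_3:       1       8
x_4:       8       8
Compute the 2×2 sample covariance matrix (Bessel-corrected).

Step 1 — column means:
  mean(X) = (4 + 2 + 1 + 8) / 4 = 15/4 = 3.75
  mean(Y) = (1 + 7 + 8 + 8) / 4 = 24/4 = 6

Step 2 — sample covariance S[i,j] = (1/(n-1)) · Σ_k (x_{k,i} - mean_i) · (x_{k,j} - mean_j), with n-1 = 3.
  S[X,X] = ((0.25)·(0.25) + (-1.75)·(-1.75) + (-2.75)·(-2.75) + (4.25)·(4.25)) / 3 = 28.75/3 = 9.5833
  S[X,Y] = ((0.25)·(-5) + (-1.75)·(1) + (-2.75)·(2) + (4.25)·(2)) / 3 = 0/3 = 0
  S[Y,Y] = ((-5)·(-5) + (1)·(1) + (2)·(2) + (2)·(2)) / 3 = 34/3 = 11.3333

S is symmetric (S[j,i] = S[i,j]). Assembling:

S = [[9.5833, 0],
 [0, 11.3333]]


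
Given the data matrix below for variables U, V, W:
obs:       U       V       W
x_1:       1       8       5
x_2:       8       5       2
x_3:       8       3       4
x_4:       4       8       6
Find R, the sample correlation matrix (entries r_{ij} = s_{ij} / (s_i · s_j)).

Step 1 — column means:
  mean(U) = (1 + 8 + 8 + 4) / 4 = 21/4 = 5.25
  mean(V) = (8 + 5 + 3 + 8) / 4 = 24/4 = 6
  mean(W) = (5 + 2 + 4 + 6) / 4 = 17/4 = 4.25

Step 2 — sample variances and covariances s[i,j] = (1/(n-1)) · Σ_k (x_{k,i} - mean_i) · (x_{k,j} - mean_j), with n-1 = 3:
  s[U,U] = ((-4.25)·(-4.25) + (2.75)·(2.75) + (2.75)·(2.75) + (-1.25)·(-1.25)) / 3 = 34.75/3 = 11.5833
  s[U,V] = ((-4.25)·(2) + (2.75)·(-1) + (2.75)·(-3) + (-1.25)·(2)) / 3 = -22/3 = -7.3333
  s[U,W] = ((-4.25)·(0.75) + (2.75)·(-2.25) + (2.75)·(-0.25) + (-1.25)·(1.75)) / 3 = -12.25/3 = -4.0833
  s[V,V] = ((2)·(2) + (-1)·(-1) + (-3)·(-3) + (2)·(2)) / 3 = 18/3 = 6
  s[V,W] = ((2)·(0.75) + (-1)·(-2.25) + (-3)·(-0.25) + (2)·(1.75)) / 3 = 8/3 = 2.6667
  s[W,W] = ((0.75)·(0.75) + (-2.25)·(-2.25) + (-0.25)·(-0.25) + (1.75)·(1.75)) / 3 = 8.75/3 = 2.9167
  Sample standard deviations s_i = √(s[i,i]):
  s(U) = √(11.5833) = 3.4034
  s(V) = √(6) = 2.4495
  s(W) = √(2.9167) = 1.7078

Step 3 — r_{ij} = s_{ij} / (s_i · s_j):
  r[U,U] = 1 (diagonal).
  r[U,V] = -7.3333 / (3.4034 · 2.4495) = -7.3333 / 8.3367 = -0.8796
  r[U,W] = -4.0833 / (3.4034 · 1.7078) = -4.0833 / 5.8125 = -0.7025
  r[V,V] = 1 (diagonal).
  r[V,W] = 2.6667 / (2.4495 · 1.7078) = 2.6667 / 4.1833 = 0.6375
  r[W,W] = 1 (diagonal).

R is symmetric with unit diagonal. Assembling:

R = [[1, -0.8796, -0.7025],
 [-0.8796, 1, 0.6375],
 [-0.7025, 0.6375, 1]]


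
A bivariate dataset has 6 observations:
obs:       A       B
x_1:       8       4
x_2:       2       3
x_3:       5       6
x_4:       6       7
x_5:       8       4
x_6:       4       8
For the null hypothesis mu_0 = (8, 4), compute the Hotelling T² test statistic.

Step 1 — sample mean vector:
  mean(A) = (8 + 2 + 5 + 6 + 8 + 4) / 6 = 33/6 = 5.5
  mean(B) = (4 + 3 + 6 + 7 + 4 + 8) / 6 = 32/6 = 5.3333
  x̄ = (5.5, 5.3333),  deviation x̄ - mu_0 = (5.5, 5.3333) - (8, 4) = (-2.5, 1.3333).

Step 2 — sample covariance matrix, S[i,j] = (1/(n-1)) · Σ_k (x_{k,i} - mean_i) · (x_{k,j} - mean_j), divisor n-1 = 5:
  S[A,A] = ((2.5)·(2.5) + (-3.5)·(-3.5) + (-0.5)·(-0.5) + (0.5)·(0.5) + (2.5)·(2.5) + (-1.5)·(-1.5)) / 5 = 27.5/5 = 5.5
  S[A,B] = ((2.5)·(-1.3333) + (-3.5)·(-2.3333) + (-0.5)·(0.6667) + (0.5)·(1.6667) + (2.5)·(-1.3333) + (-1.5)·(2.6667)) / 5 = -2/5 = -0.4
  S[B,B] = ((-1.3333)·(-1.3333) + (-2.3333)·(-2.3333) + (0.6667)·(0.6667) + (1.6667)·(1.6667) + (-1.3333)·(-1.3333) + (2.6667)·(2.6667)) / 5 = 19.3333/5 = 3.8667
  S = [[5.5, -0.4],
 [-0.4, 3.8667]].

Step 3 — invert S. det(S) = 5.5·3.8667 - (-0.4)² = 21.1067.
  S^{-1} = (1/det) · [[d, -b], [-b, a]] = [[0.1832, 0.019],
 [0.019, 0.2606]].

Step 4 — quadratic form (x̄ - mu_0)^T · S^{-1} · (x̄ - mu_0):
  S^{-1} · (x̄ - mu_0) = (-0.4327, 0.3001),
  (x̄ - mu_0)^T · [...] = (-2.5)·(-0.4327) + (1.3333)·(0.3001) = 1.4819.

Step 5 — scale by n: T² = 6 · 1.4819 = 8.8913.

T² ≈ 8.8913


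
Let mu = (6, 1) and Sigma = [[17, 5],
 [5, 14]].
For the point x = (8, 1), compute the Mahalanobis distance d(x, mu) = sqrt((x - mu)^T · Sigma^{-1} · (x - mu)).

Step 1 — centre the observation: (x - mu) = (2, 0).

Step 2 — invert Sigma. det(Sigma) = 17·14 - (5)² = 213.
  Sigma^{-1} = (1/det) · [[d, -b], [-b, a]] = [[0.0657, -0.0235],
 [-0.0235, 0.0798]].

Step 3 — form the quadratic (x - mu)^T · Sigma^{-1} · (x - mu):
  Sigma^{-1} · (x - mu) = (0.1315, -0.0469).
  (x - mu)^T · [Sigma^{-1} · (x - mu)] = (2)·(0.1315) + (0)·(-0.0469) = 0.2629.

Step 4 — take square root: d = √(0.2629) ≈ 0.5127.

d(x, mu) = √(0.2629) ≈ 0.5127


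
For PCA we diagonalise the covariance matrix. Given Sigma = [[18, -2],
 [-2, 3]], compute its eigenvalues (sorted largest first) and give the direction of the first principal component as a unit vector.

Step 1 — characteristic polynomial of 2×2 Sigma:
  det(Sigma - λI) = λ² - trace · λ + det = 0.
  trace = 18 + 3 = 21, det = 18·3 - (-2)² = 50.
Step 2 — discriminant:
  Δ = trace² - 4·det = 441 - 200 = 241.
Step 3 — eigenvalues:
  λ = (trace ± √Δ)/2 = (21 ± 15.5242)/2,
  λ_1 = 18.2621,  λ_2 = 2.7379.

Step 4 — unit eigenvector for λ_1: solve (Sigma - λ_1 I)v = 0. First row:
  (18 - 18.2621)·v_x + (-2)·v_y = 0, i.e. (-0.2621)·v_x + (-2)·v_y = 0,
  so v ∝ (b, λ_1 - a) = (-2, 0.2621); multiply by -1 so the first entry is positive: u = (2, -0.2621).
  ||u|| = √((2)² + (-0.2621)²) = √(4.0687) ≈ 2.0171,
  v_1 = u/||u|| ≈ (0.9915, -0.1299) (||v_1|| = 1).

λ_1 = 18.2621,  λ_2 = 2.7379;  v_1 ≈ (0.9915, -0.1299)


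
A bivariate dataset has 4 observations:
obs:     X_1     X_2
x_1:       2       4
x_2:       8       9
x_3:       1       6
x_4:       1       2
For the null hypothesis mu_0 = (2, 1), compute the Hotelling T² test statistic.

Step 1 — sample mean vector:
  mean(X_1) = (2 + 8 + 1 + 1) / 4 = 12/4 = 3
  mean(X_2) = (4 + 9 + 6 + 2) / 4 = 21/4 = 5.25
  x̄ = (3, 5.25),  deviation x̄ - mu_0 = (3, 5.25) - (2, 1) = (1, 4.25).

Step 2 — sample covariance matrix, S[i,j] = (1/(n-1)) · Σ_k (x_{k,i} - mean_i) · (x_{k,j} - mean_j), divisor n-1 = 3:
  S[X_1,X_1] = ((-1)·(-1) + (5)·(5) + (-2)·(-2) + (-2)·(-2)) / 3 = 34/3 = 11.3333
  S[X_1,X_2] = ((-1)·(-1.25) + (5)·(3.75) + (-2)·(0.75) + (-2)·(-3.25)) / 3 = 25/3 = 8.3333
  S[X_2,X_2] = ((-1.25)·(-1.25) + (3.75)·(3.75) + (0.75)·(0.75) + (-3.25)·(-3.25)) / 3 = 26.75/3 = 8.9167
  S = [[11.3333, 8.3333],
 [8.3333, 8.9167]].

Step 3 — invert S. det(S) = 11.3333·8.9167 - (8.3333)² = 31.6111.
  S^{-1} = (1/det) · [[d, -b], [-b, a]] = [[0.2821, -0.2636],
 [-0.2636, 0.3585]].

Step 4 — quadratic form (x̄ - mu_0)^T · S^{-1} · (x̄ - mu_0):
  S^{-1} · (x̄ - mu_0) = (-0.8383, 1.2601),
  (x̄ - mu_0)^T · [...] = (1)·(-0.8383) + (4.25)·(1.2601) = 4.5171.

Step 5 — scale by n: T² = 4 · 4.5171 = 18.0685.

T² ≈ 18.0685


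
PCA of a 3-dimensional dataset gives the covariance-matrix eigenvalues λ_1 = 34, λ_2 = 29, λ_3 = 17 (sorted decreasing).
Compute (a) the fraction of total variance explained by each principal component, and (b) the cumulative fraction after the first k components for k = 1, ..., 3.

Step 1 — total variance = trace(Sigma) = Σ λ_i = 34 + 29 + 17 = 80.

Step 2 — fraction explained by component i = λ_i / Σ λ:
  PC1: 34/80 = 0.425
  PC2: 29/80 = 0.3625
  PC3: 17/80 = 0.2125

Step 3 — cumulative fraction after k components = (λ_1 + ... + λ_k) / Σ λ:
  k = 1: 34/80 = 0.425
  k = 2: (34 + 29)/80 = 63/80 = 0.7875
  k = 3: (34 + 29 + 17)/80 = 80/80 = 1

Summary (fraction, with percent):

explained: PC1 0.425 (42.5%), PC2 0.3625 (36.25%), PC3 0.2125 (21.25%);  cumulative: 0.425, 0.7875, 1


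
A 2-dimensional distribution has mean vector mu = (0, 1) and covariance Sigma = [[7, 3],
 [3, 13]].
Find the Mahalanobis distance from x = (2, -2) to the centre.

Step 1 — centre the observation: (x - mu) = (2, -3).

Step 2 — invert Sigma. det(Sigma) = 7·13 - (3)² = 82.
  Sigma^{-1} = (1/det) · [[d, -b], [-b, a]] = [[0.1585, -0.0366],
 [-0.0366, 0.0854]].

Step 3 — form the quadratic (x - mu)^T · Sigma^{-1} · (x - mu):
  Sigma^{-1} · (x - mu) = (0.4268, -0.3293).
  (x - mu)^T · [Sigma^{-1} · (x - mu)] = (2)·(0.4268) + (-3)·(-0.3293) = 1.8415.

Step 4 — take square root: d = √(1.8415) ≈ 1.357.

d(x, mu) = √(1.8415) ≈ 1.357


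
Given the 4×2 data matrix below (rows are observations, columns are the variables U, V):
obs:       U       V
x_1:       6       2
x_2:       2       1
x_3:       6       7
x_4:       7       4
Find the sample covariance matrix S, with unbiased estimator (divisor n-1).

Step 1 — column means:
  mean(U) = (6 + 2 + 6 + 7) / 4 = 21/4 = 5.25
  mean(V) = (2 + 1 + 7 + 4) / 4 = 14/4 = 3.5

Step 2 — sample covariance S[i,j] = (1/(n-1)) · Σ_k (x_{k,i} - mean_i) · (x_{k,j} - mean_j), with n-1 = 3.
  S[U,U] = ((0.75)·(0.75) + (-3.25)·(-3.25) + (0.75)·(0.75) + (1.75)·(1.75)) / 3 = 14.75/3 = 4.9167
  S[U,V] = ((0.75)·(-1.5) + (-3.25)·(-2.5) + (0.75)·(3.5) + (1.75)·(0.5)) / 3 = 10.5/3 = 3.5
  S[V,V] = ((-1.5)·(-1.5) + (-2.5)·(-2.5) + (3.5)·(3.5) + (0.5)·(0.5)) / 3 = 21/3 = 7

S is symmetric (S[j,i] = S[i,j]). Assembling:

S = [[4.9167, 3.5],
 [3.5, 7]]


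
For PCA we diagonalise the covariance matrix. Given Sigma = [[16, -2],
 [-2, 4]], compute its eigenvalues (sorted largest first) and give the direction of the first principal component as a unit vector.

Step 1 — characteristic polynomial of 2×2 Sigma:
  det(Sigma - λI) = λ² - trace · λ + det = 0.
  trace = 16 + 4 = 20, det = 16·4 - (-2)² = 60.
Step 2 — discriminant:
  Δ = trace² - 4·det = 400 - 240 = 160.
Step 3 — eigenvalues:
  λ = (trace ± √Δ)/2 = (20 ± 12.6491)/2,
  λ_1 = 16.3246,  λ_2 = 3.6754.

Step 4 — unit eigenvector for λ_1: solve (Sigma - λ_1 I)v = 0. First row:
  (16 - 16.3246)·v_x + (-2)·v_y = 0, i.e. (-0.3246)·v_x + (-2)·v_y = 0,
  so v ∝ (b, λ_1 - a) = (-2, 0.3246); multiply by -1 so the first entry is positive: u = (2, -0.3246).
  ||u|| = √((2)² + (-0.3246)²) = √(4.1053) ≈ 2.0262,
  v_1 = u/||u|| ≈ (0.9871, -0.1602) (||v_1|| = 1).

λ_1 = 16.3246,  λ_2 = 3.6754;  v_1 ≈ (0.9871, -0.1602)
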